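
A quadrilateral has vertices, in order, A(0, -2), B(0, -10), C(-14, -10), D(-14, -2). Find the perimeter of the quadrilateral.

|AB| = √((0)² + (-8)²) = √64 = 8
|BC| = √((-14)² + (0)²) = √196 = 14
|CD| = √((0)² + (8)²) = √64 = 8
|DA| = √((14)² + (0)²) = √196 = 14
Perimeter = 8 + 14 + 8 + 14 = 44.

44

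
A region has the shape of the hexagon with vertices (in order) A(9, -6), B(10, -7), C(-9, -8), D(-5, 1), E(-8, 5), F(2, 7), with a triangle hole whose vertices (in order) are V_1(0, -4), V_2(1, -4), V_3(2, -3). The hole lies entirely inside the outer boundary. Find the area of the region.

Outer boundary:
Cross-terms: -3, -143, -49, -17, -66, -75  ⇒  Σ = -353
Area = |Σ|/2 = 176.5.
Hole:
Σ = (4) + (5) + (-8) = 1
Area = |Σ|/2 = 0.5.
Net area = 176.5 − 0.5 = 176.

176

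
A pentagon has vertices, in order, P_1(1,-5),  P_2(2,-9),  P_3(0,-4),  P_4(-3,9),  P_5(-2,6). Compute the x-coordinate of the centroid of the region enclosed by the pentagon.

Apply the shoelace formula. First the cross-terms c_i = x_i·y_{i+1} − x_{i+1}·y_i:
  1, -8, -12, 0, 4  ⇒  2A = -15, A = -7.5.
Then Σ (x_i + x_{i+1})·c_i = 19, so x̄ = 19 / (6·(-7.5)) = -19/45.

-19/45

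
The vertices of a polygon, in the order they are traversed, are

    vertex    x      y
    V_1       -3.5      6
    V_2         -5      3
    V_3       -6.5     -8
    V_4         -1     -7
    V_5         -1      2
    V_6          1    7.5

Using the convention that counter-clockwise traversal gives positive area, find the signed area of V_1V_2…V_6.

Apply the shoelace formula: 2A = Σ (x_i·y_{i+1} − x_{i+1}·y_i), indices taken mod 6.
V_1→V_2: (-3.5)(3) − (-5)(6) = 19.5
V_2→V_3: (-5)(-8) − (-6.5)(3) = 59.5
V_3→V_4: (-6.5)(-7) − (-1)(-8) = 37.5
V_4→V_5: (-1)(2) − (-1)(-7) = -9
V_5→V_6: (-1)(7.5) − (1)(2) = -9.5
V_6→V_1: (1)(6) − (-3.5)(7.5) = 32.25
Σ = 130.25
Signed area = Σ/2 = 65.125 (positive ⇒ counter-clockwise traversal).

65.125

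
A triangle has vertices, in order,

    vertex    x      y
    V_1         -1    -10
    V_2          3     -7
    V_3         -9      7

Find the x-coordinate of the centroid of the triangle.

-7/3

Apply Gauss's area formula. First the cross-terms c_i = x_i·y_{i+1} − x_{i+1}·y_i:
  37, -42, 97  ⇒  2A = 92, A = 46.
Then Σ (x_i + x_{i+1})·c_i = -644, so x̄ = -644 / (6·46) = -7/3.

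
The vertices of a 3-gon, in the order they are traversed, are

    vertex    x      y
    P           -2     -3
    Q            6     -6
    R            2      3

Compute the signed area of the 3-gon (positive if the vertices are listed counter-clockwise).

30

Σ = (30) + (30) + (0) = 60
Signed area = Σ/2 = 30 (positive ⇒ counter-clockwise traversal).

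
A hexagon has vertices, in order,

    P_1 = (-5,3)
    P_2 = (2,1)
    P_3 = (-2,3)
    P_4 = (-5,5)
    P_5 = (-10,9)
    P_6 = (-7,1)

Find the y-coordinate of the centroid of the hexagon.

Apply the surveyor's formula. First the cross-terms c_i = x_i·y_{i+1} − x_{i+1}·y_i:
  -11, 8, 5, 5, 53, -16  ⇒  2A = 44, A = 22.
Then Σ (y_i + y_{i+1})·c_i = 564, so ȳ = 564 / (6·22) = 47/11.

47/11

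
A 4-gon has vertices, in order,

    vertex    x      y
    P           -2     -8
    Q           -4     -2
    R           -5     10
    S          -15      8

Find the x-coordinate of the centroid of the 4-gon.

Apply the surveyor's formula. First the cross-terms c_i = x_i·y_{i+1} − x_{i+1}·y_i:
  -28, -50, 110, 136  ⇒  2A = 168, A = 84.
Then Σ (x_i + x_{i+1})·c_i = -3894, so x̄ = -3894 / (6·84) = -649/84.

-649/84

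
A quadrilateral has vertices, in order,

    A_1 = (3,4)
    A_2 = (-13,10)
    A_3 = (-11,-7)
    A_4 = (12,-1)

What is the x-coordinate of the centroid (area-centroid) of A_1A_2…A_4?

Apply Gauss's area formula. First the cross-terms c_i = x_i·y_{i+1} − x_{i+1}·y_i:
  82, 201, 95, 51  ⇒  2A = 429, A = 214.5.
Then Σ (x_i + x_{i+1})·c_i = -4784, so x̄ = -4784 / (6·214.5) = -368/99.

-368/99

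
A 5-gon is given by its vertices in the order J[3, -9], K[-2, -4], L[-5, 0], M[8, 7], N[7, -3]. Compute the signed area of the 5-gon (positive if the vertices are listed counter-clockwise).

Apply the surveyor's formula: 2A = Σ (x_i·y_{i+1} − x_{i+1}·y_i), indices taken mod 5.
Σ = (-30) + (-20) + (-35) + (-73) + (-54) = -212
Signed area = Σ/2 = -106 (negative ⇒ clockwise traversal).

-106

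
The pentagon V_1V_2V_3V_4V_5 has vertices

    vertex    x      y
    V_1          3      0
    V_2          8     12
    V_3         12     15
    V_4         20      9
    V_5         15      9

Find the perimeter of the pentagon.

|V_1V_2| = √((5)² + (12)²) = √169 = 13
|V_2V_3| = √((4)² + (3)²) = √25 = 5
|V_3V_4| = √((8)² + (-6)²) = √100 = 10
|V_4V_5| = √((-5)² + (0)²) = √25 = 5
|V_5V_1| = √((-12)² + (-9)²) = √225 = 15
Perimeter = 13 + 5 + 10 + 5 + 15 = 48.

48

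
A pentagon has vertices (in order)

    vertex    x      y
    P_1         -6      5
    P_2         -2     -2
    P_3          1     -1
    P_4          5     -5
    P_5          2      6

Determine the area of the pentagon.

56

Σ = (22) + (4) + (0) + (40) + (46) = 112
Area = |Σ|/2 = 56.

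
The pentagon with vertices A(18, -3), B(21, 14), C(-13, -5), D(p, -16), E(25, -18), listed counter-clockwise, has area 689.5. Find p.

Write out the shoelace sum; only the two edges meeting at D involve p:
2·Area = [((-13)·(-16) − p·(-5)) + (p·(-18) − 25·(-16))] + 641
       = -13·p + 1249 = 1379
⇒ p = -10.

-10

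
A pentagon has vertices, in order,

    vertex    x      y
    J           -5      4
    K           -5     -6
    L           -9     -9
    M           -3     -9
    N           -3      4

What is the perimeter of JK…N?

|JK| = √((0)² + (-10)²) = √100 = 10
|KL| = √((-4)² + (-3)²) = √25 = 5
|LM| = √((6)² + (0)²) = √36 = 6
|MN| = √((0)² + (13)²) = √169 = 13
|NJ| = √((-2)² + (0)²) = √4 = 2
Perimeter = 10 + 5 + 6 + 13 + 2 = 36.

36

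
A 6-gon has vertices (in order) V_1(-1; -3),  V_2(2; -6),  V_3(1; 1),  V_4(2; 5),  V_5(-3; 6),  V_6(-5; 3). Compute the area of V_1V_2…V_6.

44.5

Σ = (12) + (8) + (3) + (27) + (21) + (18) = 89
Area = |Σ|/2 = 44.5.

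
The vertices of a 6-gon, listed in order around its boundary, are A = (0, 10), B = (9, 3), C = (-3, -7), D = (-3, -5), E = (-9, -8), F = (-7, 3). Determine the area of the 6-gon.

Apply the shoelace (surveyor's) formula: 2A = Σ (x_i·y_{i+1} − x_{i+1}·y_i), indices taken mod 6.
Cross-terms: -90, -54, -6, -21, -83, -70  ⇒  Σ = -324
Area = |Σ|/2 = 162.

162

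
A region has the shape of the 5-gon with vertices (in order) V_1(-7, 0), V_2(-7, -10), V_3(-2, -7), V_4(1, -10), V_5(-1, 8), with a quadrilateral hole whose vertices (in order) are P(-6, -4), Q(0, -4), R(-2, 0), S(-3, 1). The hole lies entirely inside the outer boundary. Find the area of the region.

74

Outer boundary:
Apply the surveyor's formula: 2A = Σ (x_i·y_{i+1} − x_{i+1}·y_i), indices taken mod 5.
Σ = (70) + (29) + (27) + (-2) + (56) = 180
Area = |Σ|/2 = 90.
Hole:
Apply the shoelace (surveyor's) formula: 2A = Σ (x_i·y_{i+1} − x_{i+1}·y_i), indices taken mod 4.
Σ = (24) + (-8) + (-2) + (18) = 32
Area = |Σ|/2 = 16.
Net area = 90 − 16 = 74.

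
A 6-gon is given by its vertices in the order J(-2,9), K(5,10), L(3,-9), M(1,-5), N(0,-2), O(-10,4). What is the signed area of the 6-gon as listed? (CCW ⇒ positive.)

-125

Σ = (-65) + (-75) + (-6) + (-2) + (-20) + (-82) = -250
Signed area = Σ/2 = -125 (negative ⇒ clockwise traversal).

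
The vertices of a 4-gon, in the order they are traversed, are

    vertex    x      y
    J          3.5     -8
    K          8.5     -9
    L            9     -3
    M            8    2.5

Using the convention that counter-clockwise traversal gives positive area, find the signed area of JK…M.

32.875

Apply the surveyor's formula: 2A = Σ (x_i·y_{i+1} − x_{i+1}·y_i), indices taken mod 4.
Cross-terms: 36.5, 55.5, 46.5, -72.75  ⇒  Σ = 65.75
Signed area = Σ/2 = 32.875 (positive ⇒ counter-clockwise traversal).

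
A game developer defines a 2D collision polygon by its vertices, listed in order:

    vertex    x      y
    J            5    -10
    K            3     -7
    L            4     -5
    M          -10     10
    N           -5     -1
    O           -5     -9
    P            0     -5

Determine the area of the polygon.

74

Apply the shoelace (surveyor's) formula: 2A = Σ (x_i·y_{i+1} − x_{i+1}·y_i), indices taken mod 7.
Σ = (-5) + (13) + (-10) + (60) + (40) + (25) + (25) = 148
Area = |Σ|/2 = 74.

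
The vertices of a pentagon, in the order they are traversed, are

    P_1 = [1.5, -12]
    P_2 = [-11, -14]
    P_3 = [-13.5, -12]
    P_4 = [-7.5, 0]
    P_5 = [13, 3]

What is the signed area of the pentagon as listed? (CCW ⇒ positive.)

Apply Gauss's area formula: 2A = Σ (x_i·y_{i+1} − x_{i+1}·y_i), indices taken mod 5.
P_1→P_2: (1.5)(-14) − (-11)(-12) = -153
P_2→P_3: (-11)(-12) − (-13.5)(-14) = -57
P_3→P_4: (-13.5)(0) − (-7.5)(-12) = -90
P_4→P_5: (-7.5)(3) − (13)(0) = -22.5
P_5→P_1: (13)(-12) − (1.5)(3) = -160.5
Σ = -483
Signed area = Σ/2 = -241.5 (negative ⇒ clockwise traversal).

-241.5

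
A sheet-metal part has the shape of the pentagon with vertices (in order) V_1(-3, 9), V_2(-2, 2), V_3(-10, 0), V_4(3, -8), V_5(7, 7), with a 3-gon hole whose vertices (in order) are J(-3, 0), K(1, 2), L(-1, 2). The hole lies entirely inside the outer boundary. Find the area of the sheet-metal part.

Outer boundary:
Apply the surveyor's formula: 2A = Σ (x_i·y_{i+1} − x_{i+1}·y_i), indices taken mod 5.
V_1→V_2: (-3)(2) − (-2)(9) = 12
V_2→V_3: (-2)(0) − (-10)(2) = 20
V_3→V_4: (-10)(-8) − (3)(0) = 80
V_4→V_5: (3)(7) − (7)(-8) = 77
V_5→V_1: (7)(9) − (-3)(7) = 84
Σ = 273
Area = |Σ|/2 = 136.5.
Hole:
Apply Gauss's area formula: 2A = Σ (x_i·y_{i+1} − x_{i+1}·y_i), indices taken mod 3.
Cross-terms: -6, 4, 6  ⇒  Σ = 4
Area = |Σ|/2 = 2.
Net area = 136.5 − 2 = 134.5.

134.5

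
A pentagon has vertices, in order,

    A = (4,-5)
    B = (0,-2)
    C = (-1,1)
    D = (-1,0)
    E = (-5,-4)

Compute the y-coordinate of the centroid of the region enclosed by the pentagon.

Apply Gauss's area formula. First the cross-terms c_i = x_i·y_{i+1} − x_{i+1}·y_i:
  -8, -2, 1, 4, 41  ⇒  2A = 36, A = 18.
Then Σ (y_i + y_{i+1})·c_i = -326, so ȳ = -326 / (6·18) = -163/54.

-163/54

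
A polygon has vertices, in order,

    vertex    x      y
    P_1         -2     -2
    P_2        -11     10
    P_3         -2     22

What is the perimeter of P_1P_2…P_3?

|P_1P_2| = √((-9)² + (12)²) = √225 = 15
|P_2P_3| = √((9)² + (12)²) = √225 = 15
|P_3P_1| = √((0)² + (-24)²) = √576 = 24
Perimeter = 15 + 15 + 24 = 54.

54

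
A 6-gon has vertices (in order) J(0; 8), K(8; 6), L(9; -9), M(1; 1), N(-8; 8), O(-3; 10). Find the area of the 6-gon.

Apply the surveyor's formula: 2A = Σ (x_i·y_{i+1} − x_{i+1}·y_i), indices taken mod 6.
Cross-terms: -64, -126, 18, 16, -56, -24  ⇒  Σ = -236
Area = |Σ|/2 = 118.

118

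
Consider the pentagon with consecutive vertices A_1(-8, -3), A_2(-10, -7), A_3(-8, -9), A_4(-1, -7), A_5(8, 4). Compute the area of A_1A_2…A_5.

83.5

Apply the shoelace formula: 2A = Σ (x_i·y_{i+1} − x_{i+1}·y_i), indices taken mod 5.
Cross-terms: 26, 34, 47, 52, 8  ⇒  Σ = 167
Area = |Σ|/2 = 83.5.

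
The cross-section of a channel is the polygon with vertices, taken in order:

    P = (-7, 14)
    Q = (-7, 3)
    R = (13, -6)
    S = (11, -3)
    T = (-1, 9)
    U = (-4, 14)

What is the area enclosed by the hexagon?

Σ = (77) + (3) + (27) + (96) + (22) + (42) = 267
Area = |Σ|/2 = 133.5.

133.5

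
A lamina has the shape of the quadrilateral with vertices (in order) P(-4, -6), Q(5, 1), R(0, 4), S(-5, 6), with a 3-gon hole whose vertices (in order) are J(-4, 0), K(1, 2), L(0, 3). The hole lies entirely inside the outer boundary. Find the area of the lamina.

Outer boundary:
Cross-terms: 26, 20, 20, 54  ⇒  Σ = 120
Area = |Σ|/2 = 60.
Hole:
Apply Gauss's area formula: 2A = Σ (x_i·y_{i+1} − x_{i+1}·y_i), indices taken mod 3.
Σ = (-8) + (3) + (12) = 7
Area = |Σ|/2 = 3.5.
Net area = 60 − 3.5 = 56.5.

56.5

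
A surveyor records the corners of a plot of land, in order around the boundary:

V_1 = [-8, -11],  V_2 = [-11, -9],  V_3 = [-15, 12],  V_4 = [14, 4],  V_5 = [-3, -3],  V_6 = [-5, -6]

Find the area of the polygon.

282

Apply the shoelace (surveyor's) formula: 2A = Σ (x_i·y_{i+1} − x_{i+1}·y_i), indices taken mod 6.
Cross-terms: -49, -267, -228, -30, 3, 7  ⇒  Σ = -564
Area = |Σ|/2 = 282.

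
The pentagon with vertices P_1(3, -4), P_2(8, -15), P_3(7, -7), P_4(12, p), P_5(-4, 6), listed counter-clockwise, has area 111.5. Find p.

Write out the shoelace sum; only the two edges meeting at P_4 involve p:
2·Area = [(7·p − 12·(-7)) + (12·6 − (-4)·p)] + 34
       = 11·p + 190 = 223
⇒ p = 3.

3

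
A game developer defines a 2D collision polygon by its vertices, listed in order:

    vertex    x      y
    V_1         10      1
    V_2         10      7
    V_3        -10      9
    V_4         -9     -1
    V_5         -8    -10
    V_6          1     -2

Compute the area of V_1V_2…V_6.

Apply the shoelace (surveyor's) formula: 2A = Σ (x_i·y_{i+1} − x_{i+1}·y_i), indices taken mod 6.
Σ = (60) + (160) + (91) + (82) + (26) + (21) = 440
Area = |Σ|/2 = 220.

220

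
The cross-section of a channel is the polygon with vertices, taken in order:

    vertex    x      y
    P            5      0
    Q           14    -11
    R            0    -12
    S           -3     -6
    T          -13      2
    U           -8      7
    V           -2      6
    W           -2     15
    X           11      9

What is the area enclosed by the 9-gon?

349

Apply the surveyor's formula: 2A = Σ (x_i·y_{i+1} − x_{i+1}·y_i), indices taken mod 9.
P→Q: (5)(-11) − (14)(0) = -55
Q→R: (14)(-12) − (0)(-11) = -168
R→S: (0)(-6) − (-3)(-12) = -36
S→T: (-3)(2) − (-13)(-6) = -84
T→U: (-13)(7) − (-8)(2) = -75
U→V: (-8)(6) − (-2)(7) = -34
V→W: (-2)(15) − (-2)(6) = -18
W→X: (-2)(9) − (11)(15) = -183
X→P: (11)(0) − (5)(9) = -45
Σ = -698
Area = |Σ|/2 = 349.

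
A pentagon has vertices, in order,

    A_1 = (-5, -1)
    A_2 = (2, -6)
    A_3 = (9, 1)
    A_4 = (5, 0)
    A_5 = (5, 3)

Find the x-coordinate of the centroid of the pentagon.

50/27

Apply the shoelace formula. First the cross-terms c_i = x_i·y_{i+1} − x_{i+1}·y_i:
  32, 56, -5, 15, 10  ⇒  2A = 108, A = 54.
Then Σ (x_i + x_{i+1})·c_i = 600, so x̄ = 600 / (6·54) = 50/27.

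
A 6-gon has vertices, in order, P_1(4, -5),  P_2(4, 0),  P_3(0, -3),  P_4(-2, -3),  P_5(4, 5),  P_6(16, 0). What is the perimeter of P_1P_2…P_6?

48

|P_1P_2| = √((0)² + (5)²) = √25 = 5
|P_2P_3| = √((-4)² + (-3)²) = √25 = 5
|P_3P_4| = √((-2)² + (0)²) = √4 = 2
|P_4P_5| = √((6)² + (8)²) = √100 = 10
|P_5P_6| = √((12)² + (-5)²) = √169 = 13
|P_6P_1| = √((-12)² + (-5)²) = √169 = 13
Perimeter = 5 + 5 + 2 + 10 + 13 + 13 = 48.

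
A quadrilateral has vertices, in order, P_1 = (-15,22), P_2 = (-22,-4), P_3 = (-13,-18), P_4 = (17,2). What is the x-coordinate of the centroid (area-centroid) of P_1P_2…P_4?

-840/131

Apply the shoelace (surveyor's) formula. First the cross-terms c_i = x_i·y_{i+1} − x_{i+1}·y_i:
  544, 344, 280, 404  ⇒  2A = 1572, A = 786.
Then Σ (x_i + x_{i+1})·c_i = -30240, so x̄ = -30240 / (6·786) = -840/131.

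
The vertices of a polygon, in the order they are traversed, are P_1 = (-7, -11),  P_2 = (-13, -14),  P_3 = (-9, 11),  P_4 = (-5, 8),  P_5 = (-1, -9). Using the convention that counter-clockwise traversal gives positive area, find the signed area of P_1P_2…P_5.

Apply the shoelace formula: 2A = Σ (x_i·y_{i+1} − x_{i+1}·y_i), indices taken mod 5.
Cross-terms: -45, -269, -17, 53, -52  ⇒  Σ = -330
Signed area = Σ/2 = -165 (negative ⇒ clockwise traversal).

-165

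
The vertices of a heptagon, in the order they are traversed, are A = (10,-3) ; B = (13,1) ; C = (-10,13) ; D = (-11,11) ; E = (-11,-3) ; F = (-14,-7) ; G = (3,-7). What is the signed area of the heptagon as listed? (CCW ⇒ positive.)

315

Apply the shoelace (surveyor's) formula: 2A = Σ (x_i·y_{i+1} − x_{i+1}·y_i), indices taken mod 7.
Σ = (49) + (179) + (33) + (154) + (35) + (119) + (61) = 630
Signed area = Σ/2 = 315 (positive ⇒ counter-clockwise traversal).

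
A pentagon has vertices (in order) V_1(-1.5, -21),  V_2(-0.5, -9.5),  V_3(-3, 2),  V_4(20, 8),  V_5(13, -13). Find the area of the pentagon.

373.125

Cross-terms: 3.75, -29.5, -64, -364, -292.5  ⇒  Σ = -746.25
Area = |Σ|/2 = 373.125.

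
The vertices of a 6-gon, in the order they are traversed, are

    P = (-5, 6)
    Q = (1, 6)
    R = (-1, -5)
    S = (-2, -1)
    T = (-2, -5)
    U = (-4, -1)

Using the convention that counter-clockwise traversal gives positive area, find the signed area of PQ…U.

Σ = (-36) + (1) + (-9) + (8) + (-18) + (-29) = -83
Signed area = Σ/2 = -41.5 (negative ⇒ clockwise traversal).

-41.5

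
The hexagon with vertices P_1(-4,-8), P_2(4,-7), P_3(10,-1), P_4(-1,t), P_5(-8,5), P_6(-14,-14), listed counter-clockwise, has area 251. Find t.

Write out the shoelace sum; only the two edges meeting at P_4 involve t:
2·Area = [(10·t − (-1)·(-1)) + ((-1)·5 − (-8)·t)] + 364
       = 18·t + 358 = 502
⇒ t = 8.

8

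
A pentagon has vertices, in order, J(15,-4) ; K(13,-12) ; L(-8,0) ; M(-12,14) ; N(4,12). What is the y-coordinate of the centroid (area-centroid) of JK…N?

428/183

Apply the shoelace (surveyor's) formula. First the cross-terms c_i = x_i·y_{i+1} − x_{i+1}·y_i:
  -128, -96, -112, -200, -196  ⇒  2A = -732, A = -366.
Then Σ (y_i + y_{i+1})·c_i = -5136, so ȳ = -5136 / (6·(-366)) = 428/183.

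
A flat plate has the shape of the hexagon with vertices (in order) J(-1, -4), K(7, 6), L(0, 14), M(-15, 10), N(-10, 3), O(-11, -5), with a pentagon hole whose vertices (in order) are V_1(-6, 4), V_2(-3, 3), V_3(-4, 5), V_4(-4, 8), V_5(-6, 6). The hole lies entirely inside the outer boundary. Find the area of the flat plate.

246

Outer boundary:
Apply the shoelace (surveyor's) formula: 2A = Σ (x_i·y_{i+1} − x_{i+1}·y_i), indices taken mod 6.
Σ = (22) + (98) + (210) + (55) + (83) + (39) = 507
Area = |Σ|/2 = 253.5.
Hole:
Apply Gauss's area formula: 2A = Σ (x_i·y_{i+1} − x_{i+1}·y_i), indices taken mod 5.
V_1→V_2: (-6)(3) − (-3)(4) = -6
V_2→V_3: (-3)(5) − (-4)(3) = -3
V_3→V_4: (-4)(8) − (-4)(5) = -12
V_4→V_5: (-4)(6) − (-6)(8) = 24
V_5→V_1: (-6)(4) − (-6)(6) = 12
Σ = 15
Area = |Σ|/2 = 7.5.
Net area = 253.5 − 7.5 = 246.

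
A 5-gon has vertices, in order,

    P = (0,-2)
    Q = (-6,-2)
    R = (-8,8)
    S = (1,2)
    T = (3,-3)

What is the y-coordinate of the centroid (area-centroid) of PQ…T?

Apply the surveyor's formula. First the cross-terms c_i = x_i·y_{i+1} − x_{i+1}·y_i:
  -12, -64, -24, -9, -6  ⇒  2A = -115, A = -57.5.
Then Σ (y_i + y_{i+1})·c_i = -537, so ȳ = -537 / (6·(-57.5)) = 179/115.

179/115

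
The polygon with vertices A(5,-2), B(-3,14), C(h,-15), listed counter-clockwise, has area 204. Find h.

-14

Write out the shoelace sum; only the two edges meeting at C involve h:
2·Area = [((-3)·(-15) − h·14) + (h·(-2) − 5·(-15))] + 64
       = -16·h + 184 = 408
⇒ h = -14.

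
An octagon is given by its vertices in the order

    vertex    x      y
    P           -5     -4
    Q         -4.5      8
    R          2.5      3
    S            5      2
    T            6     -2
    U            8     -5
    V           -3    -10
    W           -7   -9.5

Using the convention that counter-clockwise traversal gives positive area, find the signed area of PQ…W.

-146.75

Apply Gauss's area formula: 2A = Σ (x_i·y_{i+1} − x_{i+1}·y_i), indices taken mod 8.
Σ = (-58) + (-33.5) + (-10) + (-22) + (-14) + (-95) + (-41.5) + (-19.5) = -293.5
Signed area = Σ/2 = -146.75 (negative ⇒ clockwise traversal).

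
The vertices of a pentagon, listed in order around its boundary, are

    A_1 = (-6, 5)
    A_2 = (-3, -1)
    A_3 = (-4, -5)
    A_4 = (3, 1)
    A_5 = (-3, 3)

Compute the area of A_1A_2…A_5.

Apply the surveyor's formula: 2A = Σ (x_i·y_{i+1} − x_{i+1}·y_i), indices taken mod 5.
Σ = (21) + (11) + (11) + (12) + (3) = 58
Area = |Σ|/2 = 29.

29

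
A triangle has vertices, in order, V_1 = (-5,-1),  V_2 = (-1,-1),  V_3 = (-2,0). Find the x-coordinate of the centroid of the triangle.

-8/3

Apply the shoelace formula. First the cross-terms c_i = x_i·y_{i+1} − x_{i+1}·y_i:
  4, -2, 2  ⇒  2A = 4, A = 2.
Then Σ (x_i + x_{i+1})·c_i = -32, so x̄ = -32 / (6·2) = -8/3.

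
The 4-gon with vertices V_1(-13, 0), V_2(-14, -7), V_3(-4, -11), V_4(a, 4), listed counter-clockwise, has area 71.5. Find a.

-10

Write out the shoelace sum; only the two edges meeting at V_4 involve a:
2·Area = [((-4)·4 − a·(-11)) + (a·0 − (-13)·4)] + 217
       = 11·a + 253 = 143
⇒ a = -10.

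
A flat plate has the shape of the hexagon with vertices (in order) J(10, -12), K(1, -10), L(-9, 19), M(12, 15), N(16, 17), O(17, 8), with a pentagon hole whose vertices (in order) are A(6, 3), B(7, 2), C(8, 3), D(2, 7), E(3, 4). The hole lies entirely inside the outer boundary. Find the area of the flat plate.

492.5

Outer boundary:
Apply the shoelace formula: 2A = Σ (x_i·y_{i+1} − x_{i+1}·y_i), indices taken mod 6.
Cross-terms: -88, -71, -363, -36, -161, -284  ⇒  Σ = -1003
Area = |Σ|/2 = 501.5.
Hole:
Σ = (-9) + (5) + (50) + (-13) + (-15) = 18
Area = |Σ|/2 = 9.
Net area = 501.5 − 9 = 492.5.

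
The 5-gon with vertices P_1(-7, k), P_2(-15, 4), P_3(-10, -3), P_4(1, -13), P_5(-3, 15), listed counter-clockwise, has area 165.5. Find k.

5

Write out the shoelace sum; only the two edges meeting at P_1 involve k:
2·Area = [((-3)·k − (-7)·15) + ((-7)·4 − (-15)·k)] + 194
       = 12·k + 271 = 331
⇒ k = 5.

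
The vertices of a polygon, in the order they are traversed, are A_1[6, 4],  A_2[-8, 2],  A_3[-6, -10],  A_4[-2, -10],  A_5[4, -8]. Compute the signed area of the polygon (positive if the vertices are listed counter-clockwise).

148

Apply Gauss's area formula: 2A = Σ (x_i·y_{i+1} − x_{i+1}·y_i), indices taken mod 5.
Σ = (44) + (92) + (40) + (56) + (64) = 296
Signed area = Σ/2 = 148 (positive ⇒ counter-clockwise traversal).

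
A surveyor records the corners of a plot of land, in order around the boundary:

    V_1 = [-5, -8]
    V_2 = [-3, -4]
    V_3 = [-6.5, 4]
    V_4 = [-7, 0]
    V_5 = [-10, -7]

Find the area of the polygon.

40

Apply Gauss's area formula: 2A = Σ (x_i·y_{i+1} − x_{i+1}·y_i), indices taken mod 5.
Cross-terms: -4, -38, 28, 49, 45  ⇒  Σ = 80
Area = |Σ|/2 = 40.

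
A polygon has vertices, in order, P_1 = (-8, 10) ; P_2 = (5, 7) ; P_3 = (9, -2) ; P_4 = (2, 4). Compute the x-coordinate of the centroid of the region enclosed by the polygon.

Apply Gauss's area formula. First the cross-terms c_i = x_i·y_{i+1} − x_{i+1}·y_i:
  -106, -73, 40, 52  ⇒  2A = -87, A = -43.5.
Then Σ (x_i + x_{i+1})·c_i = -576, so x̄ = -576 / (6·(-43.5)) = 64/29.

64/29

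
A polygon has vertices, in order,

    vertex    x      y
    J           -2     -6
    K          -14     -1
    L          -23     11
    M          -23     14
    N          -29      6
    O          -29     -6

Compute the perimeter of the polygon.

|JK| = √((-12)² + (5)²) = √169 = 13
|KL| = √((-9)² + (12)²) = √225 = 15
|LM| = √((0)² + (3)²) = √9 = 3
|MN| = √((-6)² + (-8)²) = √100 = 10
|NO| = √((0)² + (-12)²) = √144 = 12
|OJ| = √((27)² + (0)²) = √729 = 27
Perimeter = 13 + 15 + 3 + 10 + 12 + 27 = 80.

80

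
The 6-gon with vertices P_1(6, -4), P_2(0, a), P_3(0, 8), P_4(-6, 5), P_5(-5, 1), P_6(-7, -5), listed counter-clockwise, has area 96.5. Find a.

The doubled signed area Σ (x_i y_{i+1} − x_{i+1} y_i) is linear in a.
With a=0 it equals 157; the coefficient of a is 6 (from the two edges through P_2).
So 6·a + 157 = 2·96.5 = 193 ⇒ a = 6.

6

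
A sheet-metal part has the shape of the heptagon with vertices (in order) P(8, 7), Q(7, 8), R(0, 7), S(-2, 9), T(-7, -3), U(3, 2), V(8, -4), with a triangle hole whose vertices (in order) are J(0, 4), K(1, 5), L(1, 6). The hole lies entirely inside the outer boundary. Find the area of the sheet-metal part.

Outer boundary:
Apply Gauss's area formula: 2A = Σ (x_i·y_{i+1} − x_{i+1}·y_i), indices taken mod 7.
Cross-terms: 15, 49, 14, 69, -5, -28, 88  ⇒  Σ = 202
Area = |Σ|/2 = 101.
Hole:
Σ = (-4) + (1) + (4) = 1
Area = |Σ|/2 = 0.5.
Net area = 101 − 0.5 = 100.5.

100.5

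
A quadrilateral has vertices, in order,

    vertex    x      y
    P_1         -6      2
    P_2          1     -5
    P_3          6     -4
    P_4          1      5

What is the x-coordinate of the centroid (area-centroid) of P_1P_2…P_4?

1/3

Apply the shoelace formula. First the cross-terms c_i = x_i·y_{i+1} − x_{i+1}·y_i:
  28, 26, 34, 32  ⇒  2A = 120, A = 60.
Then Σ (x_i + x_{i+1})·c_i = 120, so x̄ = 120 / (6·60) = 1/3.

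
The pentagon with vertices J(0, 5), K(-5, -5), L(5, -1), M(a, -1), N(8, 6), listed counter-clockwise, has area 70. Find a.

The doubled signed area Σ (x_i y_{i+1} − x_{i+1} y_i) is linear in a.
With a=0 it equals 98; the coefficient of a is 7 (from the two edges through M).
So 7·a + 98 = 2·70 = 140 ⇒ a = 6.

6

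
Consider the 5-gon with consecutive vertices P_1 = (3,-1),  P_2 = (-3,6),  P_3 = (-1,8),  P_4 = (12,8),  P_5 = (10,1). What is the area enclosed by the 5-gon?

Apply the surveyor's formula: 2A = Σ (x_i·y_{i+1} − x_{i+1}·y_i), indices taken mod 5.
P_1→P_2: (3)(6) − (-3)(-1) = 15
P_2→P_3: (-3)(8) − (-1)(6) = -18
P_3→P_4: (-1)(8) − (12)(8) = -104
P_4→P_5: (12)(1) − (10)(8) = -68
P_5→P_1: (10)(-1) − (3)(1) = -13
Σ = -188
Area = |Σ|/2 = 94.

94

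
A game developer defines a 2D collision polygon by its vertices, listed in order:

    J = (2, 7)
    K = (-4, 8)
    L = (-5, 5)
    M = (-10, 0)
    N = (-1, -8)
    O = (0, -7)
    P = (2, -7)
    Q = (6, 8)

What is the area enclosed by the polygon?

149.5

Σ = (44) + (20) + (50) + (80) + (7) + (14) + (58) + (26) = 299
Area = |Σ|/2 = 149.5.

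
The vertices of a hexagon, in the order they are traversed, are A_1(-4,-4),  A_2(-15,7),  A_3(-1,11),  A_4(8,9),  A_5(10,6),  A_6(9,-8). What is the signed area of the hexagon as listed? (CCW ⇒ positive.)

-293.5

Apply the shoelace formula: 2A = Σ (x_i·y_{i+1} − x_{i+1}·y_i), indices taken mod 6.
Σ = (-88) + (-158) + (-97) + (-42) + (-134) + (-68) = -587
Signed area = Σ/2 = -293.5 (negative ⇒ clockwise traversal).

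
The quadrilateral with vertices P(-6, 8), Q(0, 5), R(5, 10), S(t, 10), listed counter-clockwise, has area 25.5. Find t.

Write out the shoelace sum; only the two edges meeting at S involve t:
2·Area = [(5·10 − t·10) + (t·8 − (-6)·10)] + -55
       = -2·t + 55 = 51
⇒ t = 2.

2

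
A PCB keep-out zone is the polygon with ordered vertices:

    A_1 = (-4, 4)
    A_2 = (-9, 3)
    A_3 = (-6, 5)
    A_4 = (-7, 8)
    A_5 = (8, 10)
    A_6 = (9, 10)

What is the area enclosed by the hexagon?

Apply the shoelace (surveyor's) formula: 2A = Σ (x_i·y_{i+1} − x_{i+1}·y_i), indices taken mod 6.
A_1→A_2: (-4)(3) − (-9)(4) = 24
A_2→A_3: (-9)(5) − (-6)(3) = -27
A_3→A_4: (-6)(8) − (-7)(5) = -13
A_4→A_5: (-7)(10) − (8)(8) = -134
A_5→A_6: (8)(10) − (9)(10) = -10
A_6→A_1: (9)(4) − (-4)(10) = 76
Σ = -84
Area = |Σ|/2 = 42.

42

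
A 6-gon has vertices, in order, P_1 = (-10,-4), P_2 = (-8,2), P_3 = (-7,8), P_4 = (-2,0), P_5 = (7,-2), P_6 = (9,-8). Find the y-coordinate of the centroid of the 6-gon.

-374/177

Apply the shoelace (surveyor's) formula. First the cross-terms c_i = x_i·y_{i+1} − x_{i+1}·y_i:
  -52, -50, 16, 4, -38, -116  ⇒  2A = -236, A = -118.
Then Σ (y_i + y_{i+1})·c_i = 1496, so ȳ = 1496 / (6·(-118)) = -374/177.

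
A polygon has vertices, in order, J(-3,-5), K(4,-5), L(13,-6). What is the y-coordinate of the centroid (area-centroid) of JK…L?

-16/3

Apply the shoelace formula. First the cross-terms c_i = x_i·y_{i+1} − x_{i+1}·y_i:
  35, 41, -83  ⇒  2A = -7, A = -3.5.
Then Σ (y_i + y_{i+1})·c_i = 112, so ȳ = 112 / (6·(-3.5)) = -16/3.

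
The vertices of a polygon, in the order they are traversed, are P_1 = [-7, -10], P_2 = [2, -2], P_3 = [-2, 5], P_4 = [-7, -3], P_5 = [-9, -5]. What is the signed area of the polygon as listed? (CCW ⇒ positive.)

Apply Gauss's area formula: 2A = Σ (x_i·y_{i+1} − x_{i+1}·y_i), indices taken mod 5.
Σ = (34) + (6) + (41) + (8) + (55) = 144
Signed area = Σ/2 = 72 (positive ⇒ counter-clockwise traversal).

72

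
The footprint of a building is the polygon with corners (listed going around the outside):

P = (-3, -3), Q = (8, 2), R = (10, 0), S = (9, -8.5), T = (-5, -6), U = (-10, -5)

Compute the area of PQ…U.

P→Q: (-3)(2) − (8)(-3) = 18
Q→R: (8)(0) − (10)(2) = -20
R→S: (10)(-8.5) − (9)(0) = -85
S→T: (9)(-6) − (-5)(-8.5) = -96.5
T→U: (-5)(-5) − (-10)(-6) = -35
U→P: (-10)(-3) − (-3)(-5) = 15
Σ = -203.5
Area = |Σ|/2 = 101.75.

101.75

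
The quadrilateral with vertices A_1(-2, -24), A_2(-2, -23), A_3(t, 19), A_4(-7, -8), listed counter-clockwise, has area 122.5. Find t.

0

Write out the shoelace sum; only the two edges meeting at A_3 involve t:
2·Area = [((-2)·19 − t·(-23)) + (t·(-8) − (-7)·19)] + 150
       = 15·t + 245 = 245
⇒ t = 0.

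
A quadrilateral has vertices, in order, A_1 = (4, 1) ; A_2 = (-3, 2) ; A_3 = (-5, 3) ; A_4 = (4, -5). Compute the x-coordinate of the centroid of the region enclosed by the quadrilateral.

Apply the shoelace formula. First the cross-terms c_i = x_i·y_{i+1} − x_{i+1}·y_i:
  11, 1, 13, 24  ⇒  2A = 49, A = 24.5.
Then Σ (x_i + x_{i+1})·c_i = 182, so x̄ = 182 / (6·24.5) = 26/21.

26/21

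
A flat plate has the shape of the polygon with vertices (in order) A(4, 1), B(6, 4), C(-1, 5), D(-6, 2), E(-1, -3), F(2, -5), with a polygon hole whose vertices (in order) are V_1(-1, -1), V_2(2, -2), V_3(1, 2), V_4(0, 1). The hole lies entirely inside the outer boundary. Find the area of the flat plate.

56.5

Outer boundary:
Σ = (10) + (34) + (28) + (20) + (11) + (22) = 125
Area = |Σ|/2 = 62.5.
Hole:
V_1→V_2: (-1)(-2) − (2)(-1) = 4
V_2→V_3: (2)(2) − (1)(-2) = 6
V_3→V_4: (1)(1) − (0)(2) = 1
V_4→V_1: (0)(-1) − (-1)(1) = 1
Σ = 12
Area = |Σ|/2 = 6.
Net area = 62.5 − 6 = 56.5.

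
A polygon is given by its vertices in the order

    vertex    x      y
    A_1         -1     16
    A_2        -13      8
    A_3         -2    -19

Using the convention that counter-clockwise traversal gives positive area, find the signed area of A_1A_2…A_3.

Apply Gauss's area formula: 2A = Σ (x_i·y_{i+1} − x_{i+1}·y_i), indices taken mod 3.
A_1→A_2: (-1)(8) − (-13)(16) = 200
A_2→A_3: (-13)(-19) − (-2)(8) = 263
A_3→A_1: (-2)(16) − (-1)(-19) = -51
Σ = 412
Signed area = Σ/2 = 206 (positive ⇒ counter-clockwise traversal).

206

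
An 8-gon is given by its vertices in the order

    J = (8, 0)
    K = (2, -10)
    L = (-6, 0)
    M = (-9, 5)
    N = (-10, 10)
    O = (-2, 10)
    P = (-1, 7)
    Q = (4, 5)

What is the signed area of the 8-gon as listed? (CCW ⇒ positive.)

Apply Gauss's area formula: 2A = Σ (x_i·y_{i+1} − x_{i+1}·y_i), indices taken mod 8.
Σ = (-80) + (-60) + (-30) + (-40) + (-80) + (-4) + (-33) + (-40) = -367
Signed area = Σ/2 = -183.5 (negative ⇒ clockwise traversal).

-183.5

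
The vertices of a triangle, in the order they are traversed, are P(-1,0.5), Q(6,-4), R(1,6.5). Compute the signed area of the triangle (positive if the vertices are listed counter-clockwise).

Apply the surveyor's formula: 2A = Σ (x_i·y_{i+1} − x_{i+1}·y_i), indices taken mod 3.
Cross-terms: 1, 43, 7  ⇒  Σ = 51
Signed area = Σ/2 = 25.5 (positive ⇒ counter-clockwise traversal).

25.5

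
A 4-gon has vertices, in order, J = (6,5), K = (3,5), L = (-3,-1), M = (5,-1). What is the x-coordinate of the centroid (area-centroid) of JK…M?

82/33

Apply the shoelace (surveyor's) formula. First the cross-terms c_i = x_i·y_{i+1} − x_{i+1}·y_i:
  15, 12, 8, 31  ⇒  2A = 66, A = 33.
Then Σ (x_i + x_{i+1})·c_i = 492, so x̄ = 492 / (6·33) = 82/33.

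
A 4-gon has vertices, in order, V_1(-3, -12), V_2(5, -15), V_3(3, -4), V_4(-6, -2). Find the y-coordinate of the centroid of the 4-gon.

Apply Gauss's area formula. First the cross-terms c_i = x_i·y_{i+1} − x_{i+1}·y_i:
  105, 25, -30, 66  ⇒  2A = 166, A = 83.
Then Σ (y_i + y_{i+1})·c_i = -4054, so ȳ = -4054 / (6·83) = -2027/249.

-2027/249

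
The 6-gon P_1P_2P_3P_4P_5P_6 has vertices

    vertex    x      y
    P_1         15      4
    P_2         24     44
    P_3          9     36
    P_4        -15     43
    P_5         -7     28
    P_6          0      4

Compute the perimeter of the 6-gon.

140

|P_1P_2| = √((9)² + (40)²) = √1681 = 41
|P_2P_3| = √((-15)² + (-8)²) = √289 = 17
|P_3P_4| = √((-24)² + (7)²) = √625 = 25
|P_4P_5| = √((8)² + (-15)²) = √289 = 17
|P_5P_6| = √((7)² + (-24)²) = √625 = 25
|P_6P_1| = √((15)² + (0)²) = √225 = 15
Perimeter = 41 + 17 + 25 + 17 + 25 + 15 = 140.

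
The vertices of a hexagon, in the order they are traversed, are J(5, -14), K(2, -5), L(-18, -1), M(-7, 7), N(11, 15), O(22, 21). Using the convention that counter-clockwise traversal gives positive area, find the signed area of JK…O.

-458

Cross-terms: 3, -92, -133, -182, -99, -413  ⇒  Σ = -916
Signed area = Σ/2 = -458 (negative ⇒ clockwise traversal).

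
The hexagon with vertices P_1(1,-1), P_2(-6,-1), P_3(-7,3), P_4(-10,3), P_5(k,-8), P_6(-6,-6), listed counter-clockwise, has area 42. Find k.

-7

The doubled signed area Σ (x_i y_{i+1} − x_{i+1} y_i) is linear in k.
With k=0 it equals 21; the coefficient of k is -9 (from the two edges through P_5).
So -9·k + 21 = 2·42 = 84 ⇒ k = -7.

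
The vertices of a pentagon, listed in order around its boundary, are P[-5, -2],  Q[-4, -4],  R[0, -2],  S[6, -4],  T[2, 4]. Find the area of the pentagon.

40

Σ = (12) + (8) + (12) + (32) + (16) = 80
Area = |Σ|/2 = 40.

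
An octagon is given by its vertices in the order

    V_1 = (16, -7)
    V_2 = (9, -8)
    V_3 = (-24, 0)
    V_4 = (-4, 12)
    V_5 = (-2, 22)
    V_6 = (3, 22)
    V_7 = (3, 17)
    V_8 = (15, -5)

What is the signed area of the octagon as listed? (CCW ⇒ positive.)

Apply Gauss's area formula: 2A = Σ (x_i·y_{i+1} − x_{i+1}·y_i), indices taken mod 8.
Σ = (-65) + (-192) + (-288) + (-64) + (-110) + (-15) + (-270) + (-25) = -1029
Signed area = Σ/2 = -514.5 (negative ⇒ clockwise traversal).

-514.5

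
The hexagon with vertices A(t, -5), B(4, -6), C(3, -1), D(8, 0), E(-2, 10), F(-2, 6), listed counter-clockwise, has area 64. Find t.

The doubled signed area Σ (x_i y_{i+1} − x_{i+1} y_i) is linear in t.
With t=0 it equals 140; the coefficient of t is -12 (from the two edges through A).
So -12·t + 140 = 2·64 = 128 ⇒ t = 1.

1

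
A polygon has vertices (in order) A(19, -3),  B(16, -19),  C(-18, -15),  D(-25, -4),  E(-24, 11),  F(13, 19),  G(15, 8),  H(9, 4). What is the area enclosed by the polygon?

1232

A→B: (19)(-19) − (16)(-3) = -313
B→C: (16)(-15) − (-18)(-19) = -582
C→D: (-18)(-4) − (-25)(-15) = -303
D→E: (-25)(11) − (-24)(-4) = -371
E→F: (-24)(19) − (13)(11) = -599
F→G: (13)(8) − (15)(19) = -181
G→H: (15)(4) − (9)(8) = -12
H→A: (9)(-3) − (19)(4) = -103
Σ = -2464
Area = |Σ|/2 = 1232.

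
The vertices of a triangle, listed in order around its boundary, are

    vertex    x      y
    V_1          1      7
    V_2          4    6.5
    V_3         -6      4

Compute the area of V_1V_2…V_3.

V_1→V_2: (1)(6.5) − (4)(7) = -21.5
V_2→V_3: (4)(4) − (-6)(6.5) = 55
V_3→V_1: (-6)(7) − (1)(4) = -46
Σ = -12.5
Area = |Σ|/2 = 6.25.

6.25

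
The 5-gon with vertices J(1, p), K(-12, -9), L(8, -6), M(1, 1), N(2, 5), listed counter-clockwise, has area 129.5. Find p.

Write out the shoelace sum; only the two edges meeting at J involve p:
2·Area = [(2·p − 1·5) + (1·(-9) − (-12)·p)] + 161
       = 14·p + 147 = 259
⇒ p = 8.

8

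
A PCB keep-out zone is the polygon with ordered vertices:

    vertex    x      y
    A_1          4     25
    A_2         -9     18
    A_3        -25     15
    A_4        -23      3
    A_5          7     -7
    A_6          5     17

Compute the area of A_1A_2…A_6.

616.5

Apply the shoelace formula: 2A = Σ (x_i·y_{i+1} − x_{i+1}·y_i), indices taken mod 6.
Σ = (297) + (315) + (270) + (140) + (154) + (57) = 1233
Area = |Σ|/2 = 616.5.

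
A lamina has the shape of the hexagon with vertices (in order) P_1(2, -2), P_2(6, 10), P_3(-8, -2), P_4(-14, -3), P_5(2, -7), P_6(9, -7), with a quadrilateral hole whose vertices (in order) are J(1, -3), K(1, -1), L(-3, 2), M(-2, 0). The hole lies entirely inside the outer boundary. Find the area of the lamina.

117

Outer boundary:
Apply the shoelace formula: 2A = Σ (x_i·y_{i+1} − x_{i+1}·y_i), indices taken mod 6.
Σ = (32) + (68) + (-4) + (104) + (49) + (-4) = 245
Area = |Σ|/2 = 122.5.
Hole:
Apply the shoelace formula: 2A = Σ (x_i·y_{i+1} − x_{i+1}·y_i), indices taken mod 4.
J→K: (1)(-1) − (1)(-3) = 2
K→L: (1)(2) − (-3)(-1) = -1
L→M: (-3)(0) − (-2)(2) = 4
M→J: (-2)(-3) − (1)(0) = 6
Σ = 11
Area = |Σ|/2 = 5.5.
Net area = 122.5 − 5.5 = 117.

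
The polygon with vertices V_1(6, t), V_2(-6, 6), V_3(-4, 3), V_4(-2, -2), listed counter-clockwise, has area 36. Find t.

Write out the shoelace sum; only the two edges meeting at V_1 involve t:
2·Area = [((-2)·t − 6·(-2)) + (6·6 − (-6)·t)] + 20
       = 4·t + 68 = 72
⇒ t = 1.

1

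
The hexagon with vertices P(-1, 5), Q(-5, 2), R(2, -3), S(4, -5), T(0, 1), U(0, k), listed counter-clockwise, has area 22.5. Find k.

Write out the shoelace sum; only the two edges meeting at U involve k:
2·Area = [(0·k − 0·1) + (0·5 − (-1)·k)] + 40
       = 1·k + 40 = 45
⇒ k = 5.

5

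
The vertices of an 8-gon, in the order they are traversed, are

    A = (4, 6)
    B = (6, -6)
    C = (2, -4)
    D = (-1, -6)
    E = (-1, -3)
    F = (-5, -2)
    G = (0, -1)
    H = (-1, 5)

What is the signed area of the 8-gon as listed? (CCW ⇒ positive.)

Apply the surveyor's formula: 2A = Σ (x_i·y_{i+1} − x_{i+1}·y_i), indices taken mod 8.
Σ = (-60) + (-12) + (-16) + (-3) + (-13) + (5) + (-1) + (-26) = -126
Signed area = Σ/2 = -63 (negative ⇒ clockwise traversal).

-63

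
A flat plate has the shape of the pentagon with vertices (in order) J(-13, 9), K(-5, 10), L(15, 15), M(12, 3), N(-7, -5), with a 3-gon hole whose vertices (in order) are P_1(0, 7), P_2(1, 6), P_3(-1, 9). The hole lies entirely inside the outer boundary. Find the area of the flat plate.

Outer boundary:
Apply the shoelace formula: 2A = Σ (x_i·y_{i+1} − x_{i+1}·y_i), indices taken mod 5.
J→K: (-13)(10) − (-5)(9) = -85
K→L: (-5)(15) − (15)(10) = -225
L→M: (15)(3) − (12)(15) = -135
M→N: (12)(-5) − (-7)(3) = -39
N→J: (-7)(9) − (-13)(-5) = -128
Σ = -612
Area = |Σ|/2 = 306.
Hole:
Apply Gauss's area formula: 2A = Σ (x_i·y_{i+1} − x_{i+1}·y_i), indices taken mod 3.
Cross-terms: -7, 15, -7  ⇒  Σ = 1
Area = |Σ|/2 = 0.5.
Net area = 306 − 0.5 = 305.5.

305.5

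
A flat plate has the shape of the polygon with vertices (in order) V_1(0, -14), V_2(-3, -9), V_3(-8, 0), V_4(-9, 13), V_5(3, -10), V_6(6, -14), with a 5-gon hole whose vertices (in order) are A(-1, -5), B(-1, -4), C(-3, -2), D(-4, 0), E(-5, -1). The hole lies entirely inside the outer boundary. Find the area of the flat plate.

112

Outer boundary:
Apply the shoelace (surveyor's) formula: 2A = Σ (x_i·y_{i+1} − x_{i+1}·y_i), indices taken mod 6.
Σ = (-42) + (-72) + (-104) + (51) + (18) + (-84) = -233
Area = |Σ|/2 = 116.5.
Hole:
A→B: (-1)(-4) − (-1)(-5) = -1
B→C: (-1)(-2) − (-3)(-4) = -10
C→D: (-3)(0) − (-4)(-2) = -8
D→E: (-4)(-1) − (-5)(0) = 4
E→A: (-5)(-5) − (-1)(-1) = 24
Σ = 9
Area = |Σ|/2 = 4.5.
Net area = 116.5 − 4.5 = 112.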